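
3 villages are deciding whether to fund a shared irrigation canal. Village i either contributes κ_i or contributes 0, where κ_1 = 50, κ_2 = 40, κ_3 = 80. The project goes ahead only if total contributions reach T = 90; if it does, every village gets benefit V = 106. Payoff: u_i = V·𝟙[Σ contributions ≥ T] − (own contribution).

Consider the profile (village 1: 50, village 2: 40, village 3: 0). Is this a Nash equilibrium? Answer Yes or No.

Total = 90 ≥ 90: provided.
Village 1 (pledges 50, payoff 56): dropping to 0 → total 40, payoff 0. No gain.
Village 2 (pledges 40, payoff 66): dropping to 0 → total 50, payoff 0. No gain.
Village 3 (pledges 0, payoff 106): pledging 80 → total 170, payoff 26. No gain.

Yes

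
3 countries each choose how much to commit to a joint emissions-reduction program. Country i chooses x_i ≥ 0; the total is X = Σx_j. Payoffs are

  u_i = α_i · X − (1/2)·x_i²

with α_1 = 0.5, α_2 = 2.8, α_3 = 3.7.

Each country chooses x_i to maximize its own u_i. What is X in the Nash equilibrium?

7

Country i's FOC: ∂u_i/∂x_i = α_i − x_i = 0, so x_i* = α_i.
NE contributions = (0.5, 2.8, 3.7); X = 7.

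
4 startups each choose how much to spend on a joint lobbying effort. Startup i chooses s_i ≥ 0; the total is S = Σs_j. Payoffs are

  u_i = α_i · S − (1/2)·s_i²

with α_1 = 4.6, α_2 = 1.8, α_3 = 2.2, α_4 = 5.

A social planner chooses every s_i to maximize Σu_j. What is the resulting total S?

Planner FOC: ∂(Σu_j)/∂s_i = (Σα_j) − s_i = 0, so s_i^SO = Σα_j = 13.6 for every i; S^SO = 54.4.

54.4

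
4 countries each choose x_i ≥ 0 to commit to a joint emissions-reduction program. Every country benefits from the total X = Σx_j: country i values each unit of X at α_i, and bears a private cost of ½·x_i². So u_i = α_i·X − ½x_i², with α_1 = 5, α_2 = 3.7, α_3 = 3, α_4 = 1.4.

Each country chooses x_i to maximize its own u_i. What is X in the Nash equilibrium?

Country i's FOC: ∂u_i/∂x_i = α_i − x_i = 0, so x_i* = α_i.
NE contributions = (5, 3.7, 3, 1.4); X = 13.1.

13.1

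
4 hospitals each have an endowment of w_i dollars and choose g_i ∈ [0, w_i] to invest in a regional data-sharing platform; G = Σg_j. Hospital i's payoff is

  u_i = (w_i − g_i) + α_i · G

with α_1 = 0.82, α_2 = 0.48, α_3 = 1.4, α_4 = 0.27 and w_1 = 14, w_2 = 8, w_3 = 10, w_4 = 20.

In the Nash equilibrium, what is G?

10

∂u_i/∂g_i = α_i − 1, so hospital i contributes w_i if α_i > 1, else 0.
α_i > 1 for i ∈ {3}; NE contributions (0, 0, 10, 0), G = 10.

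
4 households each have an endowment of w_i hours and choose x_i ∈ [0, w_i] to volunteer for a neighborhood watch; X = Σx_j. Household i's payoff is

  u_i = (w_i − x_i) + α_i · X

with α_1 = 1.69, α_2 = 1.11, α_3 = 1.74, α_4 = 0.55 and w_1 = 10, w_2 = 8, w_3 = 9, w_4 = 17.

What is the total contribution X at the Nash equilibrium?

27

∂u_i/∂x_i = α_i − 1, so household i contributes w_i if α_i > 1, else 0.
α_i > 1 for i ∈ {1, 2, 3}; NE contributions (10, 8, 9, 0), X = 27.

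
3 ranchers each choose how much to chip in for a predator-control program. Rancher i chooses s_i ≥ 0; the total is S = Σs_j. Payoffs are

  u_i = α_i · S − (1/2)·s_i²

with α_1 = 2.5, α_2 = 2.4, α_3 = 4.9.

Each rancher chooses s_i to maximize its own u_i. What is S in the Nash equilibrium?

9.8

Rancher i's FOC: ∂u_i/∂s_i = α_i − s_i = 0, so s_i* = α_i.
NE contributions = (2.5, 2.4, 4.9); S = 9.8.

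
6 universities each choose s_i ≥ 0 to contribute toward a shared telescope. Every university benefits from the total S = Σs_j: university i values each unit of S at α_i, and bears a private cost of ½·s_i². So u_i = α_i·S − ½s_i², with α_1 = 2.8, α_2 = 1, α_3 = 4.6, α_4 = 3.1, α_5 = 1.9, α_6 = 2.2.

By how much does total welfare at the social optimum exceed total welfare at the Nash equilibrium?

510.75

University i's FOC: ∂u_i/∂s_i = α_i − s_i = 0, so s_i* = α_i.
NE contributions = (2.8, 1, 4.6, 3.1, 1.9, 2.2); S = 15.6.
W^NE = (Σα)·S − ½Σα_i² = 15.6² − ½·48.06 = 219.33.
Planner sets s_i = Σα_j = 15.6 for every i, so S^SO = 6·15.6 = 93.6.
W^SO = (Σα)·S^SO − ½·6·(Σα)² = (6/2)·15.6² = 730.08.
Deadweight loss = W^SO − W^NE = 510.75.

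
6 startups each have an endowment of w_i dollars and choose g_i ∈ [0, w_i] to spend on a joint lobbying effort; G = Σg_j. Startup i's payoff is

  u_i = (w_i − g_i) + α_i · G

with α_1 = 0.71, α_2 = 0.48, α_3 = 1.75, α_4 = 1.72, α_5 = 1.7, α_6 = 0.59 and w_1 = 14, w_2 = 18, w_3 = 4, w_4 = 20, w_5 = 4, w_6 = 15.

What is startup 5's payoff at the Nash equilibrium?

47.6

∂u_i/∂g_i = α_i − 1, so startup i contributes w_i if α_i > 1, else 0.
α_i > 1 for i ∈ {3, 4, 5}; NE contributions (0, 0, 4, 20, 4, 0), G = 28.
u_5 = (4 − 4) + 1.7·28 = 47.6.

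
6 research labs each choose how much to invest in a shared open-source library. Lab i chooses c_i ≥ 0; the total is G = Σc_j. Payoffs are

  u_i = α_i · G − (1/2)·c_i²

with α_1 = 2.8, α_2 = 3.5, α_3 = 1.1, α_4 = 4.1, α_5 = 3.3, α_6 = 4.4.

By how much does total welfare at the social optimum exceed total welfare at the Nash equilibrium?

771.46

Lab i's FOC: ∂u_i/∂c_i = α_i − c_i = 0, so c_i* = α_i.
NE contributions = (2.8, 3.5, 1.1, 4.1, 3.3, 4.4); G = 19.2.
W^NE = (Σα)·G − ½Σα_i² = 19.2² − ½·68.36 = 334.46.
Planner sets c_i = Σα_j = 19.2 for every i, so G^SO = 6·19.2 = 115.2.
W^SO = (Σα)·G^SO − ½·6·(Σα)² = (6/2)·19.2² = 1105.92.
Deadweight loss = W^SO − W^NE = 771.46.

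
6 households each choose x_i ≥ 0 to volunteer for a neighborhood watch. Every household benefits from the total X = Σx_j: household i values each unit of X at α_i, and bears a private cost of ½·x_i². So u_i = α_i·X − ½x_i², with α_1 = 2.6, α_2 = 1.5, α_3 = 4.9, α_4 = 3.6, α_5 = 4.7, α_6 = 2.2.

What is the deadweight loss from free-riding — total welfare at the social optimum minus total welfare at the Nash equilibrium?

Household i's FOC: ∂u_i/∂x_i = α_i − x_i = 0, so x_i* = α_i.
NE contributions = (2.6, 1.5, 4.9, 3.6, 4.7, 2.2); X = 19.5.
W^NE = (Σα)·X − ½Σα_i² = 19.5² − ½·72.91 = 343.795.
Planner sets x_i = Σα_j = 19.5 for every i, so X^SO = 6·19.5 = 117.
W^SO = (Σα)·X^SO − ½·6·(Σα)² = (6/2)·19.5² = 1140.75.
Deadweight loss = W^SO − W^NE = 796.955.

796.955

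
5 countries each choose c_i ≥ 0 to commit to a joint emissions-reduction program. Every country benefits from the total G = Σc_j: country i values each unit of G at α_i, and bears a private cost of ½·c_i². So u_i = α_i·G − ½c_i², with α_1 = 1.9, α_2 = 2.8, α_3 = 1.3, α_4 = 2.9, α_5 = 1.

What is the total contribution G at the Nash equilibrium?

Country i's FOC: ∂u_i/∂c_i = α_i − c_i = 0, so c_i* = α_i.
NE contributions = (1.9, 2.8, 1.3, 2.9, 1); G = 9.9.

9.9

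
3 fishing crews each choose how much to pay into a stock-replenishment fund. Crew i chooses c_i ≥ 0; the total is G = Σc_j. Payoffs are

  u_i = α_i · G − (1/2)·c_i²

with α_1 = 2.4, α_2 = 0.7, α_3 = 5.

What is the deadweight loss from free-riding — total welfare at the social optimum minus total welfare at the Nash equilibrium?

48.43

Crew i's FOC: ∂u_i/∂c_i = α_i − c_i = 0, so c_i* = α_i.
NE contributions = (2.4, 0.7, 5); G = 8.1.
W^NE = (Σα)·G − ½Σα_i² = 8.1² − ½·31.25 = 49.985.
Planner sets c_i = Σα_j = 8.1 for every i, so G^SO = 3·8.1 = 24.3.
W^SO = (Σα)·G^SO − ½·3·(Σα)² = (3/2)·8.1² = 98.415.
Deadweight loss = W^SO − W^NE = 48.43.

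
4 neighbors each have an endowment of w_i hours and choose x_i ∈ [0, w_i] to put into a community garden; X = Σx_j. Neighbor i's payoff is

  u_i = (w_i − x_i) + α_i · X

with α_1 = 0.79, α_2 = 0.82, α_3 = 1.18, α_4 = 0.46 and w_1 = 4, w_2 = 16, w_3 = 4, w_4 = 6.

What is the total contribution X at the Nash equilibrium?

4

∂u_i/∂x_i = α_i − 1, so neighbor i contributes w_i if α_i > 1, else 0.
α_i > 1 for i ∈ {3}; NE contributions (0, 0, 4, 0), X = 4.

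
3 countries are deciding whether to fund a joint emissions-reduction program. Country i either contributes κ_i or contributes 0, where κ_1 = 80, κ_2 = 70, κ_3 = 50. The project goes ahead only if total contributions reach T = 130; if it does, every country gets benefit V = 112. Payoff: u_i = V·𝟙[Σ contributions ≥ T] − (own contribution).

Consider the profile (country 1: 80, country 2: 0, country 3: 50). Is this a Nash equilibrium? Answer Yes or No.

Total = 130 ≥ 130: provided.
Country 1 (pledges 80, payoff 32): dropping to 0 → total 50, payoff 0. No gain.
Country 2 (pledges 0, payoff 112): pledging 70 → total 200, payoff 42. No gain.
Country 3 (pledges 50, payoff 62): dropping to 0 → total 80, payoff 0. No gain.

Yes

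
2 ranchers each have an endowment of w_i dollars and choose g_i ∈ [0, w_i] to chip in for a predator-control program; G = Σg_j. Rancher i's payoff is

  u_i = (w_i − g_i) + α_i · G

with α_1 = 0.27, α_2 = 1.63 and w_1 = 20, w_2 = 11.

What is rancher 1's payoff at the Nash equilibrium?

∂u_i/∂g_i = α_i − 1, so rancher i contributes w_i if α_i > 1, else 0.
α_i > 1 for i ∈ {2}; NE contributions (0, 11), G = 11.
u_1 = (20 − 0) + 0.27·11 = 22.97.

22.97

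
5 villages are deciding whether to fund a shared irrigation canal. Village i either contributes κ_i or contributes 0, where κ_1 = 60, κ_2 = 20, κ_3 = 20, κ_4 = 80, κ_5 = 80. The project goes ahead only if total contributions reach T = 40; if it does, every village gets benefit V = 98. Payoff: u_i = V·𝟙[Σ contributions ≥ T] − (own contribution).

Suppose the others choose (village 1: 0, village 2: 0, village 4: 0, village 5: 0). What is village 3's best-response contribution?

Others' total = 0. Even contributing 20 gives 20 < 40: no benefit either way.
Best response: 0.

0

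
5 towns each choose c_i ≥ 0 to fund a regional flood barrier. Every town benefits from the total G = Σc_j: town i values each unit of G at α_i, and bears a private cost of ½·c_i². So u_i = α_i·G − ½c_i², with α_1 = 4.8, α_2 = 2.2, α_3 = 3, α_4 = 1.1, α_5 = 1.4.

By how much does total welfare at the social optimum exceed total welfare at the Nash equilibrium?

254.4

Town i's FOC: ∂u_i/∂c_i = α_i − c_i = 0, so c_i* = α_i.
NE contributions = (4.8, 2.2, 3, 1.1, 1.4); G = 12.5.
W^NE = (Σα)·G − ½Σα_i² = 12.5² − ½·40.05 = 136.225.
Planner sets c_i = Σα_j = 12.5 for every i, so G^SO = 5·12.5 = 62.5.
W^SO = (Σα)·G^SO − ½·5·(Σα)² = (5/2)·12.5² = 390.625.
Deadweight loss = W^SO − W^NE = 254.4.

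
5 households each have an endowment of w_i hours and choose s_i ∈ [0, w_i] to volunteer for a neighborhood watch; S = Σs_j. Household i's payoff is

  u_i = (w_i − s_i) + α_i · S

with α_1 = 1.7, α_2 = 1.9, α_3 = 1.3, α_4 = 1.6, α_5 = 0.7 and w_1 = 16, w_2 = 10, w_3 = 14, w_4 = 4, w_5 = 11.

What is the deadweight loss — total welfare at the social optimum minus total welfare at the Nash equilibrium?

68.2

∂u_i/∂s_i = α_i − 1, so household i contributes w_i if α_i > 1, else 0.
α_i > 1 for i ∈ {1, 2, 3, 4}; NE contributions (16, 10, 14, 4, 0), S = 44.
W^NE = Σw_i − S^NE + (Σα_i)·S^NE = 55 + 6.2·44 = 327.8.
Planner: ∂(Σu_j)/∂s_i = Σα_j − 1 = 6.2 > 0, so everyone contributes w_i; S^SO = 55, W^SO = 55 + 6.2·55 = 396.
Deadweight loss = 68.2.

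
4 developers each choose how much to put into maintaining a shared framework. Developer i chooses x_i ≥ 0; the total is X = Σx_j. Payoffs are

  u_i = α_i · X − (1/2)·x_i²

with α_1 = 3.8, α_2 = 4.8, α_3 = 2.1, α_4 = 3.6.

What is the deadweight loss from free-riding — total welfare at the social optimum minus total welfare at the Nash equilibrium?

Developer i's FOC: ∂u_i/∂x_i = α_i − x_i = 0, so x_i* = α_i.
NE contributions = (3.8, 4.8, 2.1, 3.6); X = 14.3.
W^NE = (Σα)·X − ½Σα_i² = 14.3² − ½·54.85 = 177.065.
Planner sets x_i = Σα_j = 14.3 for every i, so X^SO = 4·14.3 = 57.2.
W^SO = (Σα)·X^SO − ½·4·(Σα)² = (4/2)·14.3² = 408.98.
Deadweight loss = W^SO − W^NE = 231.915.

231.915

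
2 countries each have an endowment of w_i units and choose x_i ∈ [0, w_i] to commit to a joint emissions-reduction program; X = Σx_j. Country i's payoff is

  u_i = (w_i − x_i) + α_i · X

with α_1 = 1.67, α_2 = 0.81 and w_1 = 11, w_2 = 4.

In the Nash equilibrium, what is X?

11

∂u_i/∂x_i = α_i − 1, so country i contributes w_i if α_i > 1, else 0.
α_i > 1 for i ∈ {1}; NE contributions (11, 0), X = 11.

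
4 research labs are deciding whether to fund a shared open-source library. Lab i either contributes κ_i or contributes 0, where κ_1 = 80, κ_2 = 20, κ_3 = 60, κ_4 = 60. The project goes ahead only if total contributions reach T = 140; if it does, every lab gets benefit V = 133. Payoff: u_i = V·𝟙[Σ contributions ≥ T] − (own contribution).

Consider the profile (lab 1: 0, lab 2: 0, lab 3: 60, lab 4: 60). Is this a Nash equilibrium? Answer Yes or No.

Total = 120 < 140: not provided.
Lab 1 (pledges 0, payoff 0): pledging 80 → total 200, payoff 53. Profitable deviation.

No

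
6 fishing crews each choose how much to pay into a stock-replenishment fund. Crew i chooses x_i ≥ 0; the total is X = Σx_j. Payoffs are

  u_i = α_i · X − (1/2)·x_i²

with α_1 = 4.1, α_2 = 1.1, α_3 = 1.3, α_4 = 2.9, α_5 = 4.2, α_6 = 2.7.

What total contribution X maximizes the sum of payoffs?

Planner FOC: ∂(Σu_j)/∂x_i = (Σα_j) − x_i = 0, so x_i^SO = Σα_j = 16.3 for every i; X^SO = 97.8.

97.8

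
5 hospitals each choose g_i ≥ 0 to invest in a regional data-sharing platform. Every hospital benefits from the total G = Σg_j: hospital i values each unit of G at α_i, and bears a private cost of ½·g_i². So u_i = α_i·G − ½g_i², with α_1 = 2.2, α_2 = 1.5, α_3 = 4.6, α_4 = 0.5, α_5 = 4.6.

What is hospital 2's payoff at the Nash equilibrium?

Hospital i's FOC: ∂u_i/∂g_i = α_i − g_i = 0, so g_i* = α_i.
NE contributions = (2.2, 1.5, 4.6, 0.5, 4.6); G = 13.4.
u_2 = α_2·G − ½·(g_2)² = 1.5·13.4 − ½·1.5² = 18.975.

18.975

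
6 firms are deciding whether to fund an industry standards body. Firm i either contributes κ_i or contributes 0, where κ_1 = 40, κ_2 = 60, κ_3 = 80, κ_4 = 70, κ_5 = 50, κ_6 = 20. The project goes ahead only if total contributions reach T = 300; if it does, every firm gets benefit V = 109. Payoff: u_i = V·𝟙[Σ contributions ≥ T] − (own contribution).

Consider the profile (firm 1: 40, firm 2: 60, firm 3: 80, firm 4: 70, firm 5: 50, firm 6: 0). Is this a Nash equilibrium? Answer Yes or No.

Total = 300 ≥ 300: provided.
Firm 1 (pledges 40, payoff 69): dropping to 0 → total 260, payoff 0. No gain.
Firm 2 (pledges 60, payoff 49): dropping to 0 → total 240, payoff 0. No gain.
Firm 3 (pledges 80, payoff 29): dropping to 0 → total 220, payoff 0. No gain.
Firm 4 (pledges 70, payoff 39): dropping to 0 → total 230, payoff 0. No gain.
Firm 5 (pledges 50, payoff 59): dropping to 0 → total 250, payoff 0. No gain.
Firm 6 (pledges 0, payoff 109): pledging 20 → total 320, payoff 89. No gain.

Yes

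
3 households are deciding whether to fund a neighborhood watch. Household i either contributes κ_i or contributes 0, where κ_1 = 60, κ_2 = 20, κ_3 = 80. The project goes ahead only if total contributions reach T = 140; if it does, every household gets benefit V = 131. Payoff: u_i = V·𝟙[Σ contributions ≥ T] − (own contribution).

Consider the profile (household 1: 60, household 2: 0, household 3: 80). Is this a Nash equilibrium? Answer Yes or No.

Yes

Total = 140 ≥ 140: provided.
Household 1 (pledges 60, payoff 71): dropping to 0 → total 80, payoff 0. No gain.
Household 2 (pledges 0, payoff 131): pledging 20 → total 160, payoff 111. No gain.
Household 3 (pledges 80, payoff 51): dropping to 0 → total 60, payoff 0. No gain.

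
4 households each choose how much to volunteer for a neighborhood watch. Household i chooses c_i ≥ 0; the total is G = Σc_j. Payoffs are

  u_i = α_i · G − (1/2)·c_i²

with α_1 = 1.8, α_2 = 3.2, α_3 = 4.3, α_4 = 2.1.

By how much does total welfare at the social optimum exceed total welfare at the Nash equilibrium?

Household i's FOC: ∂u_i/∂c_i = α_i − c_i = 0, so c_i* = α_i.
NE contributions = (1.8, 3.2, 4.3, 2.1); G = 11.4.
W^NE = (Σα)·G − ½Σα_i² = 11.4² − ½·36.38 = 111.77.
Planner sets c_i = Σα_j = 11.4 for every i, so G^SO = 4·11.4 = 45.6.
W^SO = (Σα)·G^SO − ½·4·(Σα)² = (4/2)·11.4² = 259.92.
Deadweight loss = W^SO − W^NE = 148.15.

148.15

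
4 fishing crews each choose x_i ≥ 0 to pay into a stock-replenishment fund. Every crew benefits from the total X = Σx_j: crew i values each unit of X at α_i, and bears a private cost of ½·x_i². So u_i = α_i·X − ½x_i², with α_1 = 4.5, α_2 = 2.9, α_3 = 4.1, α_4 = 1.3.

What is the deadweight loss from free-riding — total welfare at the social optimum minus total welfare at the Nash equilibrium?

187.42

Crew i's FOC: ∂u_i/∂x_i = α_i − x_i = 0, so x_i* = α_i.
NE contributions = (4.5, 2.9, 4.1, 1.3); X = 12.8.
W^NE = (Σα)·X − ½Σα_i² = 12.8² − ½·47.16 = 140.26.
Planner sets x_i = Σα_j = 12.8 for every i, so X^SO = 4·12.8 = 51.2.
W^SO = (Σα)·X^SO − ½·4·(Σα)² = (4/2)·12.8² = 327.68.
Deadweight loss = W^SO − W^NE = 187.42.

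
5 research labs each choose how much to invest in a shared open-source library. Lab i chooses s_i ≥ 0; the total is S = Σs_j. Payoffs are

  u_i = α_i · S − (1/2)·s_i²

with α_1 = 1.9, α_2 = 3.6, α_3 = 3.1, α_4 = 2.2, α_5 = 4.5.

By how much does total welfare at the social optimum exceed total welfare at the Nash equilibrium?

376.77

Lab i's FOC: ∂u_i/∂s_i = α_i − s_i = 0, so s_i* = α_i.
NE contributions = (1.9, 3.6, 3.1, 2.2, 4.5); S = 15.3.
W^NE = (Σα)·S − ½Σα_i² = 15.3² − ½·51.27 = 208.455.
Planner sets s_i = Σα_j = 15.3 for every i, so S^SO = 5·15.3 = 76.5.
W^SO = (Σα)·S^SO − ½·5·(Σα)² = (5/2)·15.3² = 585.225.
Deadweight loss = W^SO − W^NE = 376.77.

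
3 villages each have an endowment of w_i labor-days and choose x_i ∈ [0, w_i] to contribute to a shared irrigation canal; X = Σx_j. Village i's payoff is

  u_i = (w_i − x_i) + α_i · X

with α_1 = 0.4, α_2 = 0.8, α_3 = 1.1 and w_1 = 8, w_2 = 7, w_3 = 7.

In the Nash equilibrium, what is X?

7

∂u_i/∂x_i = α_i − 1, so village i contributes w_i if α_i > 1, else 0.
α_i > 1 for i ∈ {3}; NE contributions (0, 0, 7), X = 7.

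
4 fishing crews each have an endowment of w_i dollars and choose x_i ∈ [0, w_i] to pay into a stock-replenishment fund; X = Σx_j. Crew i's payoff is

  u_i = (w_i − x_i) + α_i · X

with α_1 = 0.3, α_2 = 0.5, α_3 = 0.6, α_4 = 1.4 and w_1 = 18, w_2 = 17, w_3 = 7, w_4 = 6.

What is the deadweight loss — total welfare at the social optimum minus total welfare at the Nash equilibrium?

75.6

∂u_i/∂x_i = α_i − 1, so crew i contributes w_i if α_i > 1, else 0.
α_i > 1 for i ∈ {4}; NE contributions (0, 0, 0, 6), X = 6.
W^NE = Σw_i − X^NE + (Σα_i)·X^NE = 48 + 1.8·6 = 58.8.
Planner: ∂(Σu_j)/∂x_i = Σα_j − 1 = 1.8 > 0, so everyone contributes w_i; X^SO = 48, W^SO = 48 + 1.8·48 = 134.4.
Deadweight loss = 75.6.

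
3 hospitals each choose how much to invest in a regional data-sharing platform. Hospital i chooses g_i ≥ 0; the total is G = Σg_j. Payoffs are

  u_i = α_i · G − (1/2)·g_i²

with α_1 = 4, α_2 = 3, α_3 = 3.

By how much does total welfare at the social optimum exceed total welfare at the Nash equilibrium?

67

Hospital i's FOC: ∂u_i/∂g_i = α_i − g_i = 0, so g_i* = α_i.
NE contributions = (4, 3, 3); G = 10.
W^NE = (Σα)·G − ½Σα_i² = 10² − ½·34 = 83.
Planner sets g_i = Σα_j = 10 for every i, so G^SO = 3·10 = 30.
W^SO = (Σα)·G^SO − ½·3·(Σα)² = (3/2)·10² = 150.
Deadweight loss = W^SO − W^NE = 67.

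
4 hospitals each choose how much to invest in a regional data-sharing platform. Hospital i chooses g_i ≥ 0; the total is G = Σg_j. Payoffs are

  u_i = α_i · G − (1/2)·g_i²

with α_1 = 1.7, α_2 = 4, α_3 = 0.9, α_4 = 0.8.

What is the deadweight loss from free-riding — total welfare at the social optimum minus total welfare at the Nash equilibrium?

Hospital i's FOC: ∂u_i/∂g_i = α_i − g_i = 0, so g_i* = α_i.
NE contributions = (1.7, 4, 0.9, 0.8); G = 7.4.
W^NE = (Σα)·G − ½Σα_i² = 7.4² − ½·20.34 = 44.59.
Planner sets g_i = Σα_j = 7.4 for every i, so G^SO = 4·7.4 = 29.6.
W^SO = (Σα)·G^SO − ½·4·(Σα)² = (4/2)·7.4² = 109.52.
Deadweight loss = W^SO − W^NE = 64.93.

64.93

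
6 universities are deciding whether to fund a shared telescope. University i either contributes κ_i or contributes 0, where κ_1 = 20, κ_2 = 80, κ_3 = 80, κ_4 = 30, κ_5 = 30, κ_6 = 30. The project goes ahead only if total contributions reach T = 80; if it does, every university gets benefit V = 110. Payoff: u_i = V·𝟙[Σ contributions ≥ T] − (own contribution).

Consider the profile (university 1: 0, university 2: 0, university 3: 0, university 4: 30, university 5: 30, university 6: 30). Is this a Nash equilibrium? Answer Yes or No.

Yes

Total = 90 ≥ 80: provided.
University 1 (pledges 0, payoff 110): pledging 20 → total 110, payoff 90. No gain.
University 2 (pledges 0, payoff 110): pledging 80 → total 170, payoff 30. No gain.
University 3 (pledges 0, payoff 110): pledging 80 → total 170, payoff 30. No gain.
University 4 (pledges 30, payoff 80): dropping to 0 → total 60, payoff 0. No gain.
University 5 (pledges 30, payoff 80): dropping to 0 → total 60, payoff 0. No gain.
University 6 (pledges 30, payoff 80): dropping to 0 → total 60, payoff 0. No gain.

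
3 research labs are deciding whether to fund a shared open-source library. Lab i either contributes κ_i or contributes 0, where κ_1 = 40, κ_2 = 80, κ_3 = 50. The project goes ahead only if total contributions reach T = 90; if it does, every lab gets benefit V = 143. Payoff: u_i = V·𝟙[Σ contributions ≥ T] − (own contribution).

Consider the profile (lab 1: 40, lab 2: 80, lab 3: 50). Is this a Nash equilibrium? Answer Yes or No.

Total = 170 ≥ 90: provided.
Lab 1 (pledges 40, payoff 103): dropping to 0 → total 130, payoff 143. Profitable deviation.

No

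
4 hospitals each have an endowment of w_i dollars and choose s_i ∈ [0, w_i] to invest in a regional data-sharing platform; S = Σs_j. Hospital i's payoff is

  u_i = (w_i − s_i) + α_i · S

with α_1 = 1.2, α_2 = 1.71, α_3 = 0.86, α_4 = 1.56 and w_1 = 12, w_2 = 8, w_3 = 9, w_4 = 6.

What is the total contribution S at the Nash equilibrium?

26

∂u_i/∂s_i = α_i − 1, so hospital i contributes w_i if α_i > 1, else 0.
α_i > 1 for i ∈ {1, 2, 4}; NE contributions (12, 8, 0, 6), S = 26.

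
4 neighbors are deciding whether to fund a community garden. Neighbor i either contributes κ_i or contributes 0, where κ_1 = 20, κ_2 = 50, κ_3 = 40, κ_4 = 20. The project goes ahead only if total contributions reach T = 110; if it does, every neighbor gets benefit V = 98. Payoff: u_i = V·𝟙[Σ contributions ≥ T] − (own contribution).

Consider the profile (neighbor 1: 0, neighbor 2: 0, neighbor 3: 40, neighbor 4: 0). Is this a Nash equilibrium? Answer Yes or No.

Total = 40 < 110: not provided.
Neighbor 1 (pledges 0, payoff 0): pledging 20 → total 60, payoff -20. No gain.
Neighbor 2 (pledges 0, payoff 0): pledging 50 → total 90, payoff -50. No gain.
Neighbor 3 (pledges 40, payoff -40): dropping to 0 → total 0, payoff 0. Profitable deviation.

No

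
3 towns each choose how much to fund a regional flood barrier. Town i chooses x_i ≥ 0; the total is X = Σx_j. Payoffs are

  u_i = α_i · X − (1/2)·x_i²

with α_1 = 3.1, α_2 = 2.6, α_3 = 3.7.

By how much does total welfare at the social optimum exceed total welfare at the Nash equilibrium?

Town i's FOC: ∂u_i/∂x_i = α_i − x_i = 0, so x_i* = α_i.
NE contributions = (3.1, 2.6, 3.7); X = 9.4.
W^NE = (Σα)·X − ½Σα_i² = 9.4² − ½·30.06 = 73.33.
Planner sets x_i = Σα_j = 9.4 for every i, so X^SO = 3·9.4 = 28.2.
W^SO = (Σα)·X^SO − ½·3·(Σα)² = (3/2)·9.4² = 132.54.
Deadweight loss = W^SO − W^NE = 59.21.

59.21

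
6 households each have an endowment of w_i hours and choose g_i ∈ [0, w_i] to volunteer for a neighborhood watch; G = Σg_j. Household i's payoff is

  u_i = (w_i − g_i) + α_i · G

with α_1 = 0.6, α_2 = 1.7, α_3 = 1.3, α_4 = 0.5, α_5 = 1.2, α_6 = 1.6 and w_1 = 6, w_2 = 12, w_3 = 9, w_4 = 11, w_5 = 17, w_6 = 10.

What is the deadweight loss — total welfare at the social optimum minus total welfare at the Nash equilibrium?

∂u_i/∂g_i = α_i − 1, so household i contributes w_i if α_i > 1, else 0.
α_i > 1 for i ∈ {2, 3, 5, 6}; NE contributions (0, 12, 9, 0, 17, 10), G = 48.
W^NE = Σw_i − G^NE + (Σα_i)·G^NE = 65 + 5.9·48 = 348.2.
Planner: ∂(Σu_j)/∂g_i = Σα_j − 1 = 5.9 > 0, so everyone contributes w_i; G^SO = 65, W^SO = 65 + 5.9·65 = 448.5.
Deadweight loss = 100.3.

100.3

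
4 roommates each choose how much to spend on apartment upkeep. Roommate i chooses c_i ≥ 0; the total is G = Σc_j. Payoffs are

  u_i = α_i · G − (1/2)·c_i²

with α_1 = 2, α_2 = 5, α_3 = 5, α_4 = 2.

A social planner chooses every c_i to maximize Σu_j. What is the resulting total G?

56

Planner FOC: ∂(Σu_j)/∂c_i = (Σα_j) − c_i = 0, so c_i^SO = Σα_j = 14 for every i; G^SO = 56.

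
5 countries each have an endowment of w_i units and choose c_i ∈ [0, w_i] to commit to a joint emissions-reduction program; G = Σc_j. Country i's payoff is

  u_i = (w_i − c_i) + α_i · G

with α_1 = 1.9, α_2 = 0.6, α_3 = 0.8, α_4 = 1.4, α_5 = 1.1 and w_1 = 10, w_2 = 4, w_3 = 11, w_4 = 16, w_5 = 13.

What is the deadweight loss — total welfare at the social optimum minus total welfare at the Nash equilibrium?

72

∂u_i/∂c_i = α_i − 1, so country i contributes w_i if α_i > 1, else 0.
α_i > 1 for i ∈ {1, 4, 5}; NE contributions (10, 0, 0, 16, 13), G = 39.
W^NE = Σw_i − G^NE + (Σα_i)·G^NE = 54 + 4.8·39 = 241.2.
Planner: ∂(Σu_j)/∂c_i = Σα_j − 1 = 4.8 > 0, so everyone contributes w_i; G^SO = 54, W^SO = 54 + 4.8·54 = 313.2.
Deadweight loss = 72.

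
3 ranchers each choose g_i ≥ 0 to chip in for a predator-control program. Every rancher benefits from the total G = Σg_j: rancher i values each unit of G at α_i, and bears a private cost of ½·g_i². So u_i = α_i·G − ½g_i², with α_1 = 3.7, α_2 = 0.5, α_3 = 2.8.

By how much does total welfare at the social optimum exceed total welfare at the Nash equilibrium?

35.39

Rancher i's FOC: ∂u_i/∂g_i = α_i − g_i = 0, so g_i* = α_i.
NE contributions = (3.7, 0.5, 2.8); G = 7.
W^NE = (Σα)·G − ½Σα_i² = 7² − ½·21.78 = 38.11.
Planner sets g_i = Σα_j = 7 for every i, so G^SO = 3·7 = 21.
W^SO = (Σα)·G^SO − ½·3·(Σα)² = (3/2)·7² = 73.5.
Deadweight loss = W^SO − W^NE = 35.39.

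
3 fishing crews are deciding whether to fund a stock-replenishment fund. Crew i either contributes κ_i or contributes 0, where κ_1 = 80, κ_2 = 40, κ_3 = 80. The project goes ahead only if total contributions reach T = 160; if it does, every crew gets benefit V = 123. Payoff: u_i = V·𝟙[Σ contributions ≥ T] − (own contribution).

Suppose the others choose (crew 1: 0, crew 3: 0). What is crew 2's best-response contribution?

Others' total = 0. Even contributing 40 gives 40 < 160: no benefit either way.
Best response: 0.

0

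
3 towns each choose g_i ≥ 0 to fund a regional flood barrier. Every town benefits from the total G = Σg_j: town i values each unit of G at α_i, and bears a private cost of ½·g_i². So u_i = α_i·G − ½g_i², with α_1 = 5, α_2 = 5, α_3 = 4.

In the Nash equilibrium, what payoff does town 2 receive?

Town i's FOC: ∂u_i/∂g_i = α_i − g_i = 0, so g_i* = α_i.
NE contributions = (5, 5, 4); G = 14.
u_2 = α_2·G − ½·(g_2)² = 5·14 − ½·5² = 57.5.

57.5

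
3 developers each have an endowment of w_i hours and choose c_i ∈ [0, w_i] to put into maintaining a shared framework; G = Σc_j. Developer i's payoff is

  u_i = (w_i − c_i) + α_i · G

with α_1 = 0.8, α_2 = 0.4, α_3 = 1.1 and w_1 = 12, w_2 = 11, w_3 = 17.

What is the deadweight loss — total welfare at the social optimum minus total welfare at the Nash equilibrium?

∂u_i/∂c_i = α_i − 1, so developer i contributes w_i if α_i > 1, else 0.
α_i > 1 for i ∈ {3}; NE contributions (0, 0, 17), G = 17.
W^NE = Σw_i − G^NE + (Σα_i)·G^NE = 40 + 1.3·17 = 62.1.
Planner: ∂(Σu_j)/∂c_i = Σα_j − 1 = 1.3 > 0, so everyone contributes w_i; G^SO = 40, W^SO = 40 + 1.3·40 = 92.
Deadweight loss = 29.9.

29.9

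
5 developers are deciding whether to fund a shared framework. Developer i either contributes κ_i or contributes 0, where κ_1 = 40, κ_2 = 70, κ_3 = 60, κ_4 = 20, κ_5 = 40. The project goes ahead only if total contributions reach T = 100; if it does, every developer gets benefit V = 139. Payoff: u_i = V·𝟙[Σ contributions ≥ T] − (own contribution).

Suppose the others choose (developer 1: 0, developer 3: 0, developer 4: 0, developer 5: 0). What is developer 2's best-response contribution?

Others' total = 0. Even contributing 70 gives 70 < 100: no benefit either way.
Best response: 0.

0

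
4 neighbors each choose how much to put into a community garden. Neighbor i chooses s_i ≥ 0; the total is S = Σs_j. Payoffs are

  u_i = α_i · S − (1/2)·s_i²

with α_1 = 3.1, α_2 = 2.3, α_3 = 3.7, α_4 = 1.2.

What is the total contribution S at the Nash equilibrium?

10.3

Neighbor i's FOC: ∂u_i/∂s_i = α_i − s_i = 0, so s_i* = α_i.
NE contributions = (3.1, 2.3, 3.7, 1.2); S = 10.3.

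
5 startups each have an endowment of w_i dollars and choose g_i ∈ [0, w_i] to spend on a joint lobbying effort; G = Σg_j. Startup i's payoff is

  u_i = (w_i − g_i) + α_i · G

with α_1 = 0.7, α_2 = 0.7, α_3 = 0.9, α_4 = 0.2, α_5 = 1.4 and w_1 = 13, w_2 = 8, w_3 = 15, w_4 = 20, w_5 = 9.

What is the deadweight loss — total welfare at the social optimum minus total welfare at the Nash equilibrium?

162.4

∂u_i/∂g_i = α_i − 1, so startup i contributes w_i if α_i > 1, else 0.
α_i > 1 for i ∈ {5}; NE contributions (0, 0, 0, 0, 9), G = 9.
W^NE = Σw_i − G^NE + (Σα_i)·G^NE = 65 + 2.9·9 = 91.1.
Planner: ∂(Σu_j)/∂g_i = Σα_j − 1 = 2.9 > 0, so everyone contributes w_i; G^SO = 65, W^SO = 65 + 2.9·65 = 253.5.
Deadweight loss = 162.4.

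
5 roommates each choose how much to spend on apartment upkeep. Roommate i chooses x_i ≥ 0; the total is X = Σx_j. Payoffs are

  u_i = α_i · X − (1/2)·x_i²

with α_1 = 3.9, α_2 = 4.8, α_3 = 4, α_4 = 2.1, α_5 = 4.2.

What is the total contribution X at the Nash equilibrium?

19

Roommate i's FOC: ∂u_i/∂x_i = α_i − x_i = 0, so x_i* = α_i.
NE contributions = (3.9, 4.8, 4, 2.1, 4.2); X = 19.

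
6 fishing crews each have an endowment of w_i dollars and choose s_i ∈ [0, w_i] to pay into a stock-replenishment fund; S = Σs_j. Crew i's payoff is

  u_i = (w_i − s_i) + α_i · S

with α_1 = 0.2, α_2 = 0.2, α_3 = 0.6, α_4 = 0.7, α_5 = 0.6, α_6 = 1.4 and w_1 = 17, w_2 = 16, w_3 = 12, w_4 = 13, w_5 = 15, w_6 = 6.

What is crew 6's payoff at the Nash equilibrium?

∂u_i/∂s_i = α_i − 1, so crew i contributes w_i if α_i > 1, else 0.
α_i > 1 for i ∈ {6}; NE contributions (0, 0, 0, 0, 0, 6), S = 6.
u_6 = (6 − 6) + 1.4·6 = 8.4.

8.4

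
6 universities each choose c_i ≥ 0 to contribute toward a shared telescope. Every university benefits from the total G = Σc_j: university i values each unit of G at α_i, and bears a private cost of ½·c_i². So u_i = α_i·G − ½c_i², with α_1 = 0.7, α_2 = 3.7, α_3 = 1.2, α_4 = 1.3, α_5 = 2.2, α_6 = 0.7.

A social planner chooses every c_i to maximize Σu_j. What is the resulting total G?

58.8

Planner FOC: ∂(Σu_j)/∂c_i = (Σα_j) − c_i = 0, so c_i^SO = Σα_j = 9.8 for every i; G^SO = 58.8.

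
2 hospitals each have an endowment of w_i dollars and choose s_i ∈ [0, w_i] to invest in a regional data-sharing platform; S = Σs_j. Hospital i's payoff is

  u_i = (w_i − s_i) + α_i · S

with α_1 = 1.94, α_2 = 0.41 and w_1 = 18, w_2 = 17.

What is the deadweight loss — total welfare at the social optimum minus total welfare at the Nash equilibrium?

22.95

∂u_i/∂s_i = α_i − 1, so hospital i contributes w_i if α_i > 1, else 0.
α_i > 1 for i ∈ {1}; NE contributions (18, 0), S = 18.
W^NE = Σw_i − S^NE + (Σα_i)·S^NE = 35 + 1.35·18 = 59.3.
Planner: ∂(Σu_j)/∂s_i = Σα_j − 1 = 1.35 > 0, so everyone contributes w_i; S^SO = 35, W^SO = 35 + 1.35·35 = 82.25.
Deadweight loss = 22.95.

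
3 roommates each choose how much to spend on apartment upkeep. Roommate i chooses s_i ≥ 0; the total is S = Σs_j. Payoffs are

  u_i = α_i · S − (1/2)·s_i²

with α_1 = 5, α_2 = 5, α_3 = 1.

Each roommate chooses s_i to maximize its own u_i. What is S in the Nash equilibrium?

11

Roommate i's FOC: ∂u_i/∂s_i = α_i − s_i = 0, so s_i* = α_i.
NE contributions = (5, 5, 1); S = 11.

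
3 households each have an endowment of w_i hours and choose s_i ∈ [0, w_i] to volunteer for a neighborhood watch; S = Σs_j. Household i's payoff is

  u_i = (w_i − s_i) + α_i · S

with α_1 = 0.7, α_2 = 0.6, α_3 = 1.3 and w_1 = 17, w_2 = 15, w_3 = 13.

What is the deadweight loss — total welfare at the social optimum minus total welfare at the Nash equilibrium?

51.2

∂u_i/∂s_i = α_i − 1, so household i contributes w_i if α_i > 1, else 0.
α_i > 1 for i ∈ {3}; NE contributions (0, 0, 13), S = 13.
W^NE = Σw_i − S^NE + (Σα_i)·S^NE = 45 + 1.6·13 = 65.8.
Planner: ∂(Σu_j)/∂s_i = Σα_j − 1 = 1.6 > 0, so everyone contributes w_i; S^SO = 45, W^SO = 45 + 1.6·45 = 117.
Deadweight loss = 51.2.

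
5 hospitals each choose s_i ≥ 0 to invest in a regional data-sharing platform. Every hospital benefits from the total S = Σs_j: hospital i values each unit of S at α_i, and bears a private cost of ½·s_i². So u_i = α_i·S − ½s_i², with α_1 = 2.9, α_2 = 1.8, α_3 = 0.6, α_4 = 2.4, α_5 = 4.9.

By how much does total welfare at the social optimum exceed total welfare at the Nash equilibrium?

259.03

Hospital i's FOC: ∂u_i/∂s_i = α_i − s_i = 0, so s_i* = α_i.
NE contributions = (2.9, 1.8, 0.6, 2.4, 4.9); S = 12.6.
W^NE = (Σα)·S − ½Σα_i² = 12.6² − ½·41.78 = 137.87.
Planner sets s_i = Σα_j = 12.6 for every i, so S^SO = 5·12.6 = 63.
W^SO = (Σα)·S^SO − ½·5·(Σα)² = (5/2)·12.6² = 396.9.
Deadweight loss = W^SO − W^NE = 259.03.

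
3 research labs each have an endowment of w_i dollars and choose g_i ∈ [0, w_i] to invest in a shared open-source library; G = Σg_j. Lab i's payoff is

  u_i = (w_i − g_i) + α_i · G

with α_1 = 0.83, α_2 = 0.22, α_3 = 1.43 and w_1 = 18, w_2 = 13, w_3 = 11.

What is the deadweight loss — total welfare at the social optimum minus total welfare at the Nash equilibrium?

∂u_i/∂g_i = α_i − 1, so lab i contributes w_i if α_i > 1, else 0.
α_i > 1 for i ∈ {3}; NE contributions (0, 0, 11), G = 11.
W^NE = Σw_i − G^NE + (Σα_i)·G^NE = 42 + 1.48·11 = 58.28.
Planner: ∂(Σu_j)/∂g_i = Σα_j − 1 = 1.48 > 0, so everyone contributes w_i; G^SO = 42, W^SO = 42 + 1.48·42 = 104.16.
Deadweight loss = 45.88.

45.88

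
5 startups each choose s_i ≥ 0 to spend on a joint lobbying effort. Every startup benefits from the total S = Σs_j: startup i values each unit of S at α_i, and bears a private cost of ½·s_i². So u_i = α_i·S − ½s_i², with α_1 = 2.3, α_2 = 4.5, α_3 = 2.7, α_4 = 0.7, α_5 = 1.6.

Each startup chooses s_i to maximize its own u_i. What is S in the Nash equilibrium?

11.8

Startup i's FOC: ∂u_i/∂s_i = α_i − s_i = 0, so s_i* = α_i.
NE contributions = (2.3, 4.5, 2.7, 0.7, 1.6); S = 11.8.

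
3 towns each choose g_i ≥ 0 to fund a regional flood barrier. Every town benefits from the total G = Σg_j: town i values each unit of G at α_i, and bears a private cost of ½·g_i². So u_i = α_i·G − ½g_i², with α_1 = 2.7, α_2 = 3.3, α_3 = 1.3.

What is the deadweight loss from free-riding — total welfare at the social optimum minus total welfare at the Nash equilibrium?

36.58

Town i's FOC: ∂u_i/∂g_i = α_i − g_i = 0, so g_i* = α_i.
NE contributions = (2.7, 3.3, 1.3); G = 7.3.
W^NE = (Σα)·G − ½Σα_i² = 7.3² − ½·19.87 = 43.355.
Planner sets g_i = Σα_j = 7.3 for every i, so G^SO = 3·7.3 = 21.9.
W^SO = (Σα)·G^SO − ½·3·(Σα)² = (3/2)·7.3² = 79.935.
Deadweight loss = W^SO − W^NE = 36.58.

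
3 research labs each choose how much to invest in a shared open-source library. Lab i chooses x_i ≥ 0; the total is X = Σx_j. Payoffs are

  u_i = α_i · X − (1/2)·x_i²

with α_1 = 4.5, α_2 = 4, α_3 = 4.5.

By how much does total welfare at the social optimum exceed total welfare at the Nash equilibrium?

112.75

Lab i's FOC: ∂u_i/∂x_i = α_i − x_i = 0, so x_i* = α_i.
NE contributions = (4.5, 4, 4.5); X = 13.
W^NE = (Σα)·X − ½Σα_i² = 13² − ½·56.5 = 140.75.
Planner sets x_i = Σα_j = 13 for every i, so X^SO = 3·13 = 39.
W^SO = (Σα)·X^SO − ½·3·(Σα)² = (3/2)·13² = 253.5.
Deadweight loss = W^SO − W^NE = 112.75.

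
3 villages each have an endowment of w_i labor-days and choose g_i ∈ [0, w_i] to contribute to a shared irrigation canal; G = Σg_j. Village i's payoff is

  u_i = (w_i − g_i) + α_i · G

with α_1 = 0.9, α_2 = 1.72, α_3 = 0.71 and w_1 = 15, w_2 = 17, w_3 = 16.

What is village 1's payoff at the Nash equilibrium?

30.3

∂u_i/∂g_i = α_i − 1, so village i contributes w_i if α_i > 1, else 0.
α_i > 1 for i ∈ {2}; NE contributions (0, 17, 0), G = 17.
u_1 = (15 − 0) + 0.9·17 = 30.3.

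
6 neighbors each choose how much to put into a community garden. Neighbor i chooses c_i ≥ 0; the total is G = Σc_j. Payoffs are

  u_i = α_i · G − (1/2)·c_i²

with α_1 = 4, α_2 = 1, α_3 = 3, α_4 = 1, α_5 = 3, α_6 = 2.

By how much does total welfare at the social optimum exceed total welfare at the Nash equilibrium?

412

Neighbor i's FOC: ∂u_i/∂c_i = α_i − c_i = 0, so c_i* = α_i.
NE contributions = (4, 1, 3, 1, 3, 2); G = 14.
W^NE = (Σα)·G − ½Σα_i² = 14² − ½·40 = 176.
Planner sets c_i = Σα_j = 14 for every i, so G^SO = 6·14 = 84.
W^SO = (Σα)·G^SO − ½·6·(Σα)² = (6/2)·14² = 588.
Deadweight loss = W^SO − W^NE = 412.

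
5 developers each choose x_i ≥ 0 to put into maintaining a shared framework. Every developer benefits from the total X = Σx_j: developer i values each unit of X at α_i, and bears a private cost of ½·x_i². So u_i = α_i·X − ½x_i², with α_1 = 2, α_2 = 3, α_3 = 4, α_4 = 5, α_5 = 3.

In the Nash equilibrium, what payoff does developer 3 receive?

60

Developer i's FOC: ∂u_i/∂x_i = α_i − x_i = 0, so x_i* = α_i.
NE contributions = (2, 3, 4, 5, 3); X = 17.
u_3 = α_3·X − ½·(x_3)² = 4·17 − ½·4² = 60.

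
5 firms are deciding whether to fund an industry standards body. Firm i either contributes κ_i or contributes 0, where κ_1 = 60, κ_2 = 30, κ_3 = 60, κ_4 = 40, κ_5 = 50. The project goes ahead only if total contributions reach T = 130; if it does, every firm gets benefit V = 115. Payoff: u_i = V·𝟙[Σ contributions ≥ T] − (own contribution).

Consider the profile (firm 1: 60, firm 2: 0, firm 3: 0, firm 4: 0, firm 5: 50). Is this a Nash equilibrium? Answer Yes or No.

No

Total = 110 < 130: not provided.
Firm 1 (pledges 60, payoff -60): dropping to 0 → total 50, payoff 0. Profitable deviation.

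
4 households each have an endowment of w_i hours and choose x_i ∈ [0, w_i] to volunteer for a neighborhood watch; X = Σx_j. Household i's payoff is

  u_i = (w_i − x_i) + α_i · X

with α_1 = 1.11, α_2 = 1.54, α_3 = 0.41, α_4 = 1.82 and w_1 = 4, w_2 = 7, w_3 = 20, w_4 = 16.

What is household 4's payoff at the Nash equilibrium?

49.14

∂u_i/∂x_i = α_i − 1, so household i contributes w_i if α_i > 1, else 0.
α_i > 1 for i ∈ {1, 2, 4}; NE contributions (4, 7, 0, 16), X = 27.
u_4 = (16 − 16) + 1.82·27 = 49.14.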